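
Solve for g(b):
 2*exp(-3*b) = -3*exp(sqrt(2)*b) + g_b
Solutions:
 g(b) = C1 + 3*sqrt(2)*exp(sqrt(2)*b)/2 - 2*exp(-3*b)/3


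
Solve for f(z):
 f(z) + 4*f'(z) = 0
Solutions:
 f(z) = C1*exp(-z/4)


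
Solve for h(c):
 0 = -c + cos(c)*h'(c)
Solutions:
 h(c) = C1 + Integral(c/cos(c), c)


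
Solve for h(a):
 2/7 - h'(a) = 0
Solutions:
 h(a) = C1 + 2*a/7


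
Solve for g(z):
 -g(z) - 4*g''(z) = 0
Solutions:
 g(z) = C1*sin(z/2) + C2*cos(z/2)


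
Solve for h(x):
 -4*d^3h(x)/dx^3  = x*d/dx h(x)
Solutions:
 h(x) = C1 + Integral(C2*airyai(-2^(1/3)*x/2) + C3*airybi(-2^(1/3)*x/2), x)


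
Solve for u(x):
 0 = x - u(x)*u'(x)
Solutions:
 u(x) = -sqrt(C1 + x^2)
 u(x) = sqrt(C1 + x^2)


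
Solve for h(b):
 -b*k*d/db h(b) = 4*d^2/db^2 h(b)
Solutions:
 h(b) = Piecewise((-sqrt(2)*sqrt(pi)*C1*erf(sqrt(2)*b*sqrt(k)/4)/sqrt(k) - C2, (k > 0) | (k < 0)), (-C1*b - C2, True))


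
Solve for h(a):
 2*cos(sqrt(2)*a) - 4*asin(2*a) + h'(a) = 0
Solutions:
 h(a) = C1 + 4*a*asin(2*a) + 2*sqrt(1 - 4*a^2) - sqrt(2)*sin(sqrt(2)*a)


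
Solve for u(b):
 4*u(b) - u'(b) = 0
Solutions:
 u(b) = C1*exp(4*b)


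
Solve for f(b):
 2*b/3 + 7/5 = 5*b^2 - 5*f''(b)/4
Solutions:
 f(b) = C1 + C2*b + b^4/3 - 4*b^3/45 - 14*b^2/25


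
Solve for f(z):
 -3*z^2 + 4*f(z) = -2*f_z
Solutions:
 f(z) = C1*exp(-2*z) + 3*z^2/4 - 3*z/4 + 3/8


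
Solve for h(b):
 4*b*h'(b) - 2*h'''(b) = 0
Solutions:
 h(b) = C1 + Integral(C2*airyai(2^(1/3)*b) + C3*airybi(2^(1/3)*b), b)


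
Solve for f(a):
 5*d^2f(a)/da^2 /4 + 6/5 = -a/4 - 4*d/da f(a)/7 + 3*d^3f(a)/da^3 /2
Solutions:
 f(a) = C1 + C2*exp(a*(35 - sqrt(3913))/84) + C3*exp(a*(35 + sqrt(3913))/84) - 7*a^2/32 - 1463*a/1280


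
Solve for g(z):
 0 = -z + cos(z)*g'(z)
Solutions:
 g(z) = C1 + Integral(z/cos(z), z)


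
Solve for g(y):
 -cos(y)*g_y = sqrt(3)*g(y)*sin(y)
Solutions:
 g(y) = C1*cos(y)^(sqrt(3))


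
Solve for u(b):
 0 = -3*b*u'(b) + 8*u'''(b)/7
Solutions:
 u(b) = C1 + Integral(C2*airyai(21^(1/3)*b/2) + C3*airybi(21^(1/3)*b/2), b)


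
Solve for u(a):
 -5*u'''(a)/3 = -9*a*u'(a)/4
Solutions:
 u(a) = C1 + Integral(C2*airyai(3*50^(1/3)*a/10) + C3*airybi(3*50^(1/3)*a/10), a)


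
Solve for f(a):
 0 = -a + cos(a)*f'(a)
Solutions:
 f(a) = C1 + Integral(a/cos(a), a)


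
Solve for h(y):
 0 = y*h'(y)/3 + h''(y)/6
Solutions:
 h(y) = C1 + C2*erf(y)


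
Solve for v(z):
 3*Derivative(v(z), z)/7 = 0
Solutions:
 v(z) = C1


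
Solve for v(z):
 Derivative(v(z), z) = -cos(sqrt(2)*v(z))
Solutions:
 v(z) = sqrt(2)*(pi - asin((exp(2*sqrt(2)*C1) + exp(2*sqrt(2)*z))/(exp(2*sqrt(2)*C1) - exp(2*sqrt(2)*z))))/2
 v(z) = sqrt(2)*asin((exp(2*sqrt(2)*C1) + exp(2*sqrt(2)*z))/(exp(2*sqrt(2)*C1) - exp(2*sqrt(2)*z)))/2


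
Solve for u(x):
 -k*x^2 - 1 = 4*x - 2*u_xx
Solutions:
 u(x) = C1 + C2*x + k*x^4/24 + x^3/3 + x^2/4


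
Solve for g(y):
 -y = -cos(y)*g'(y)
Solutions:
 g(y) = C1 + Integral(y/cos(y), y)


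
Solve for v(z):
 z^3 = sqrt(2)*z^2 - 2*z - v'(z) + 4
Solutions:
 v(z) = C1 - z^4/4 + sqrt(2)*z^3/3 - z^2 + 4*z


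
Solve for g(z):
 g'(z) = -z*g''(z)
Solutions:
 g(z) = C1 + C2*log(z)


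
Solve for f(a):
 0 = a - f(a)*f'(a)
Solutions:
 f(a) = -sqrt(C1 + a^2)
 f(a) = sqrt(C1 + a^2)


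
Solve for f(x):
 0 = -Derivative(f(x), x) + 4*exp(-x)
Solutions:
 f(x) = C1 - 4*exp(-x)


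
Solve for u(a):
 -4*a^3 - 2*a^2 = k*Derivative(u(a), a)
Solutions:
 u(a) = C1 - a^4/k - 2*a^3/(3*k)


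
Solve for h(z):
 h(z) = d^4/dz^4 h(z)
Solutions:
 h(z) = C1*exp(-z) + C2*exp(z) + C3*sin(z) + C4*cos(z)


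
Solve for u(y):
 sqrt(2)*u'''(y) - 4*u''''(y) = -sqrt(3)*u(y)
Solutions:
 u(y) = C1*exp(y*(-sqrt(6)*sqrt(-128*3^(5/6)/(-3*sqrt(3) + sqrt(27 + 4096*sqrt(3)))^(1/3) + 3 + 8*3^(2/3)*(-3*sqrt(3) + sqrt(27 + 4096*sqrt(3)))^(1/3)) + 3*sqrt(2))/48)*sin(sqrt(3)*y*sqrt(-64*3^(5/6)/(-3*sqrt(3) + sqrt(27 + 4096*sqrt(3)))^(1/3) - 3 + 4*3^(2/3)*(-3*sqrt(3) + sqrt(27 + 4096*sqrt(3)))^(1/3) + 3*sqrt(3)/sqrt(-128*3^(5/6)/(-3*sqrt(3) + sqrt(27 + 4096*sqrt(3)))^(1/3) + 3 + 8*3^(2/3)*(-3*sqrt(3) + sqrt(27 + 4096*sqrt(3)))^(1/3)))/24) + C2*exp(y*(-sqrt(6)*sqrt(-128*3^(5/6)/(-3*sqrt(3) + sqrt(27 + 4096*sqrt(3)))^(1/3) + 3 + 8*3^(2/3)*(-3*sqrt(3) + sqrt(27 + 4096*sqrt(3)))^(1/3)) + 3*sqrt(2))/48)*cos(sqrt(3)*y*sqrt(-64*3^(5/6)/(-3*sqrt(3) + sqrt(27 + 4096*sqrt(3)))^(1/3) - 3 + 4*3^(2/3)*(-3*sqrt(3) + sqrt(27 + 4096*sqrt(3)))^(1/3) + 3*sqrt(3)/sqrt(-128*3^(5/6)/(-3*sqrt(3) + sqrt(27 + 4096*sqrt(3)))^(1/3) + 3 + 8*3^(2/3)*(-3*sqrt(3) + sqrt(27 + 4096*sqrt(3)))^(1/3)))/24) + C3*exp(y*(-2*sqrt(3)*sqrt(-4*3^(2/3)*(-3*sqrt(3) + sqrt(27 + 4096*sqrt(3)))^(1/3) + 3 + 64*3^(5/6)/(-3*sqrt(3) + sqrt(27 + 4096*sqrt(3)))^(1/3) + 3*sqrt(3)/sqrt(-128*3^(5/6)/(-3*sqrt(3) + sqrt(27 + 4096*sqrt(3)))^(1/3) + 3 + 8*3^(2/3)*(-3*sqrt(3) + sqrt(27 + 4096*sqrt(3)))^(1/3))) + sqrt(6)*sqrt(-128*3^(5/6)/(-3*sqrt(3) + sqrt(27 + 4096*sqrt(3)))^(1/3) + 3 + 8*3^(2/3)*(-3*sqrt(3) + sqrt(27 + 4096*sqrt(3)))^(1/3)) + 3*sqrt(2))/48) + C4*exp(y*(sqrt(6)*sqrt(-128*3^(5/6)/(-3*sqrt(3) + sqrt(27 + 4096*sqrt(3)))^(1/3) + 3 + 8*3^(2/3)*(-3*sqrt(3) + sqrt(27 + 4096*sqrt(3)))^(1/3)) + 3*sqrt(2) + 2*sqrt(3)*sqrt(-4*3^(2/3)*(-3*sqrt(3) + sqrt(27 + 4096*sqrt(3)))^(1/3) + 3 + 64*3^(5/6)/(-3*sqrt(3) + sqrt(27 + 4096*sqrt(3)))^(1/3) + 3*sqrt(3)/sqrt(-128*3^(5/6)/(-3*sqrt(3) + sqrt(27 + 4096*sqrt(3)))^(1/3) + 3 + 8*3^(2/3)*(-3*sqrt(3) + sqrt(27 + 4096*sqrt(3)))^(1/3))))/48)


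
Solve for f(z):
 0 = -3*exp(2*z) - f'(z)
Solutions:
 f(z) = C1 - 3*exp(2*z)/2


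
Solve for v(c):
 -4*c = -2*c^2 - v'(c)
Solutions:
 v(c) = C1 - 2*c^3/3 + 2*c^2


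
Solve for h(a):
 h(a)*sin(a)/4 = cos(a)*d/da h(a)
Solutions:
 h(a) = C1/cos(a)^(1/4)


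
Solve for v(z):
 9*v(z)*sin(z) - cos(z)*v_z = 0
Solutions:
 v(z) = C1/cos(z)^9


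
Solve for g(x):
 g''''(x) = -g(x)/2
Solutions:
 g(x) = (C1*sin(2^(1/4)*x/2) + C2*cos(2^(1/4)*x/2))*exp(-2^(1/4)*x/2) + (C3*sin(2^(1/4)*x/2) + C4*cos(2^(1/4)*x/2))*exp(2^(1/4)*x/2)


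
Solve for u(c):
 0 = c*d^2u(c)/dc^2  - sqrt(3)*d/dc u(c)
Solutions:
 u(c) = C1 + C2*c^(1 + sqrt(3))


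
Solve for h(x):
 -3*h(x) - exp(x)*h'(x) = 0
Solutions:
 h(x) = C1*exp(3*exp(-x))


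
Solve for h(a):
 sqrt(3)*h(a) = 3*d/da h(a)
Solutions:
 h(a) = C1*exp(sqrt(3)*a/3)


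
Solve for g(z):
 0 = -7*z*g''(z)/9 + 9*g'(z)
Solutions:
 g(z) = C1 + C2*z^(88/7)


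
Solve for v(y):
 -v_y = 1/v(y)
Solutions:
 v(y) = -sqrt(C1 - 2*y)
 v(y) = sqrt(C1 - 2*y)


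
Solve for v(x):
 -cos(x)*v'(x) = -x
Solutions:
 v(x) = C1 + Integral(x/cos(x), x)


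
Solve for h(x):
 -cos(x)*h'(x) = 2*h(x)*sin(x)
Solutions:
 h(x) = C1*cos(x)^2


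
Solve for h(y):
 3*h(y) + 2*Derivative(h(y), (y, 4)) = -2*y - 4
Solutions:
 h(y) = -2*y/3 + (C1*sin(6^(1/4)*y/2) + C2*cos(6^(1/4)*y/2))*exp(-6^(1/4)*y/2) + (C3*sin(6^(1/4)*y/2) + C4*cos(6^(1/4)*y/2))*exp(6^(1/4)*y/2) - 4/3


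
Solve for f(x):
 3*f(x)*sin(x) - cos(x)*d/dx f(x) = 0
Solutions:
 f(x) = C1/cos(x)^3


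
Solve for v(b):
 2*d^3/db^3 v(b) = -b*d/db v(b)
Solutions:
 v(b) = C1 + Integral(C2*airyai(-2^(2/3)*b/2) + C3*airybi(-2^(2/3)*b/2), b)


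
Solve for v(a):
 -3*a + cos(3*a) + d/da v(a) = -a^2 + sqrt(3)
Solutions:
 v(a) = C1 - a^3/3 + 3*a^2/2 + sqrt(3)*a - sin(3*a)/3


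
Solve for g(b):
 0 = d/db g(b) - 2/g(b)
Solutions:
 g(b) = -sqrt(C1 + 4*b)
 g(b) = sqrt(C1 + 4*b)


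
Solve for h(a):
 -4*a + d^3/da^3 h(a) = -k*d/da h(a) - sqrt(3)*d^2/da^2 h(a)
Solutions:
 h(a) = C1 + C2*exp(a*(sqrt(3 - 4*k) - sqrt(3))/2) + C3*exp(-a*(sqrt(3 - 4*k) + sqrt(3))/2) + 2*a^2/k - 4*sqrt(3)*a/k^2


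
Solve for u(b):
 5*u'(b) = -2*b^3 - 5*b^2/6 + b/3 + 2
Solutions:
 u(b) = C1 - b^4/10 - b^3/18 + b^2/30 + 2*b/5


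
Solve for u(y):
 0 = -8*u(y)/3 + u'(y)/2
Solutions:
 u(y) = C1*exp(16*y/3)


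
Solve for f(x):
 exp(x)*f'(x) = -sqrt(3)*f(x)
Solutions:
 f(x) = C1*exp(sqrt(3)*exp(-x))


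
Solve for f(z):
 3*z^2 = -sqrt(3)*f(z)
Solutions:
 f(z) = -sqrt(3)*z^2


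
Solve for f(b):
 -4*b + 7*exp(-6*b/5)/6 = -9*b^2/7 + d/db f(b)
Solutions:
 f(b) = C1 + 3*b^3/7 - 2*b^2 - 35*exp(-6*b/5)/36


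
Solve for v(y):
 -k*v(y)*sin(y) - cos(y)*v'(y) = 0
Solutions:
 v(y) = C1*exp(k*log(cos(y)))


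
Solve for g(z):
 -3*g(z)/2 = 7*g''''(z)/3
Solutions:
 g(z) = (C1*sin(2^(1/4)*sqrt(3)*7^(3/4)*z/14) + C2*cos(2^(1/4)*sqrt(3)*7^(3/4)*z/14))*exp(-2^(1/4)*sqrt(3)*7^(3/4)*z/14) + (C3*sin(2^(1/4)*sqrt(3)*7^(3/4)*z/14) + C4*cos(2^(1/4)*sqrt(3)*7^(3/4)*z/14))*exp(2^(1/4)*sqrt(3)*7^(3/4)*z/14)


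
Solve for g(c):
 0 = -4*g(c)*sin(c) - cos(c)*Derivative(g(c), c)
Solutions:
 g(c) = C1*cos(c)^4


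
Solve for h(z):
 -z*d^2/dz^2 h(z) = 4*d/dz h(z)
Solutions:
 h(z) = C1 + C2/z^3


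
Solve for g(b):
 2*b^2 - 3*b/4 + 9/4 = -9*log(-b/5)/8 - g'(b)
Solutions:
 g(b) = C1 - 2*b^3/3 + 3*b^2/8 - 9*b*log(-b)/8 + 9*b*(-1 + log(5))/8


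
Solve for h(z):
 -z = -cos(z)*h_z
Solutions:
 h(z) = C1 + Integral(z/cos(z), z)


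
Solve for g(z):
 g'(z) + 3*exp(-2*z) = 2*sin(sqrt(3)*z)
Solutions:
 g(z) = C1 - 2*sqrt(3)*cos(sqrt(3)*z)/3 + 3*exp(-2*z)/2


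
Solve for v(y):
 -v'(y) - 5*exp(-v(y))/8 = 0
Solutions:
 v(y) = log(C1 - 5*y/8)


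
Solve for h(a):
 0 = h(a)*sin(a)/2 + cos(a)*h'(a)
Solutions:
 h(a) = C1*sqrt(cos(a))


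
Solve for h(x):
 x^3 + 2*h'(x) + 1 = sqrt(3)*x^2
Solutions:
 h(x) = C1 - x^4/8 + sqrt(3)*x^3/6 - x/2


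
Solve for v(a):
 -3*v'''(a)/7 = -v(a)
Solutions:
 v(a) = C3*exp(3^(2/3)*7^(1/3)*a/3) + (C1*sin(3^(1/6)*7^(1/3)*a/2) + C2*cos(3^(1/6)*7^(1/3)*a/2))*exp(-3^(2/3)*7^(1/3)*a/6)


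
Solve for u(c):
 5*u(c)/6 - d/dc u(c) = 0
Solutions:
 u(c) = C1*exp(5*c/6)


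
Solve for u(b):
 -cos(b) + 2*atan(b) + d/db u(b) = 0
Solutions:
 u(b) = C1 - 2*b*atan(b) + log(b^2 + 1) + sin(b)


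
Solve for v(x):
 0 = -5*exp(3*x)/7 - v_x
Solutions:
 v(x) = C1 - 5*exp(3*x)/21


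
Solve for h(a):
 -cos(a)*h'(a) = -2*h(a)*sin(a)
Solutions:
 h(a) = C1/cos(a)^2


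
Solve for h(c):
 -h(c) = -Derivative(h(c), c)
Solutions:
 h(c) = C1*exp(c)


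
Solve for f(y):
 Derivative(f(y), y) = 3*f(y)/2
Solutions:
 f(y) = C1*exp(3*y/2)


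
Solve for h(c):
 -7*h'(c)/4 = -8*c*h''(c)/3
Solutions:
 h(c) = C1 + C2*c^(53/32)


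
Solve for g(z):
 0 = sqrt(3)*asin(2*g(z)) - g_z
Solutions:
 Integral(1/asin(2*_y), (_y, g(z))) = C1 + sqrt(3)*z


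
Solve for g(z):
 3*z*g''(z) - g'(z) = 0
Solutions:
 g(z) = C1 + C2*z^(4/3)


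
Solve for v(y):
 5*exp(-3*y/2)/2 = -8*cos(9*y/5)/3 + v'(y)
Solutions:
 v(y) = C1 + 40*sin(9*y/5)/27 - 5*exp(-3*y/2)/3


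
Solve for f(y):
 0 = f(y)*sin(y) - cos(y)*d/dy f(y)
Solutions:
 f(y) = C1/cos(y)


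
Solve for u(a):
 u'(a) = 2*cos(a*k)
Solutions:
 u(a) = C1 + 2*sin(a*k)/k


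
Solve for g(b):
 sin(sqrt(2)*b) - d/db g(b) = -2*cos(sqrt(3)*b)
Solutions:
 g(b) = C1 + 2*sqrt(3)*sin(sqrt(3)*b)/3 - sqrt(2)*cos(sqrt(2)*b)/2


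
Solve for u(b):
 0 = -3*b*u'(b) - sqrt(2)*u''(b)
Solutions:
 u(b) = C1 + C2*erf(2^(1/4)*sqrt(3)*b/2)


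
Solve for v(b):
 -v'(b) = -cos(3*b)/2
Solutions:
 v(b) = C1 + sin(3*b)/6


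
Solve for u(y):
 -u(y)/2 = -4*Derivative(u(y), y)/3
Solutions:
 u(y) = C1*exp(3*y/8)


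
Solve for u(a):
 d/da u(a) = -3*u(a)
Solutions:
 u(a) = C1*exp(-3*a)


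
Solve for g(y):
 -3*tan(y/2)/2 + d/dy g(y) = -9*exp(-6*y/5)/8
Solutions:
 g(y) = C1 + 3*log(tan(y/2)^2 + 1)/2 + 15*exp(-6*y/5)/16


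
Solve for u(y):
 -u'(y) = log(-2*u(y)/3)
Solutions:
 Integral(1/(log(-_y) - log(3) + log(2)), (_y, u(y))) = C1 - y


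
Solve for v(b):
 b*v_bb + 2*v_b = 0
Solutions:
 v(b) = C1 + C2/b


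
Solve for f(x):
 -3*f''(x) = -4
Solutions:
 f(x) = C1 + C2*x + 2*x^2/3


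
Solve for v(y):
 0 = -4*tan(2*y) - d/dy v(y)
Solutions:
 v(y) = C1 + 2*log(cos(2*y))


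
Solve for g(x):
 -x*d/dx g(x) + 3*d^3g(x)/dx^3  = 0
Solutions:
 g(x) = C1 + Integral(C2*airyai(3^(2/3)*x/3) + C3*airybi(3^(2/3)*x/3), x)


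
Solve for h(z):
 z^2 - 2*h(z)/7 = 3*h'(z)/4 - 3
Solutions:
 h(z) = C1*exp(-8*z/21) + 7*z^2/2 - 147*z/8 + 3759/64


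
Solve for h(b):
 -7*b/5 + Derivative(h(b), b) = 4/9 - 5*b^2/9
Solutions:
 h(b) = C1 - 5*b^3/27 + 7*b^2/10 + 4*b/9


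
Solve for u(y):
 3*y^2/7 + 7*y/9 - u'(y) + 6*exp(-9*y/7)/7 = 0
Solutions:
 u(y) = C1 + y^3/7 + 7*y^2/18 - 2*exp(-9*y/7)/3


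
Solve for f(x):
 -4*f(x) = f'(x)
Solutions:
 f(x) = C1*exp(-4*x)


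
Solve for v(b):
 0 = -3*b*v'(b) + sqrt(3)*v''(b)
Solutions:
 v(b) = C1 + C2*erfi(sqrt(2)*3^(1/4)*b/2)


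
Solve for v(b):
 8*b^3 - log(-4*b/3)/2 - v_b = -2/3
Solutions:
 v(b) = C1 + 2*b^4 - b*log(-b)/2 + b*(-log(2) + log(3)/2 + 7/6)


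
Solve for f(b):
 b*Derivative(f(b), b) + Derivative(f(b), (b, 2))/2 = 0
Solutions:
 f(b) = C1 + C2*erf(b)


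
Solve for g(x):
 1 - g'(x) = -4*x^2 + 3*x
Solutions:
 g(x) = C1 + 4*x^3/3 - 3*x^2/2 + x


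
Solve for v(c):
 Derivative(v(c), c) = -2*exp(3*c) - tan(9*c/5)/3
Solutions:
 v(c) = C1 - 2*exp(3*c)/3 + 5*log(cos(9*c/5))/27


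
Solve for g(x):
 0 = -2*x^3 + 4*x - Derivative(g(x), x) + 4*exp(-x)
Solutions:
 g(x) = C1 - x^4/2 + 2*x^2 - 4*exp(-x)


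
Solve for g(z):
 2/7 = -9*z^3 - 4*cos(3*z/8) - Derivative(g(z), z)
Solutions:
 g(z) = C1 - 9*z^4/4 - 2*z/7 - 32*sin(3*z/8)/3


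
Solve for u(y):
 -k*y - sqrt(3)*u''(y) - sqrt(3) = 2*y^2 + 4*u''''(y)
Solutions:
 u(y) = C1 + C2*y + C3*sin(3^(1/4)*y/2) + C4*cos(3^(1/4)*y/2) - sqrt(3)*k*y^3/18 - sqrt(3)*y^4/18 + 13*y^2/6


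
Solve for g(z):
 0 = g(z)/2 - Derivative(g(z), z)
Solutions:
 g(z) = C1*exp(z/2)


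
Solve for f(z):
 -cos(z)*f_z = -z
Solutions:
 f(z) = C1 + Integral(z/cos(z), z)


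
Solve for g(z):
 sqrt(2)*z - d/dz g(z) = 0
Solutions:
 g(z) = C1 + sqrt(2)*z^2/2


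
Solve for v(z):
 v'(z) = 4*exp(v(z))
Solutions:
 v(z) = log(-1/(C1 + 4*z))


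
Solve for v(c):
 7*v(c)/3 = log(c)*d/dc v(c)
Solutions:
 v(c) = C1*exp(7*li(c)/3)


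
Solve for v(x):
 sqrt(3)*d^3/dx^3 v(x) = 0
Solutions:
 v(x) = C1 + C2*x + C3*x^2


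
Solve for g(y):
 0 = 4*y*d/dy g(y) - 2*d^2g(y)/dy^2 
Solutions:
 g(y) = C1 + C2*erfi(y)


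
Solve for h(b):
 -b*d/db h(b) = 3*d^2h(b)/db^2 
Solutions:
 h(b) = C1 + C2*erf(sqrt(6)*b/6)


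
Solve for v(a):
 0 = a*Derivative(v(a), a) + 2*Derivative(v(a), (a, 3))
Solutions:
 v(a) = C1 + Integral(C2*airyai(-2^(2/3)*a/2) + C3*airybi(-2^(2/3)*a/2), a)


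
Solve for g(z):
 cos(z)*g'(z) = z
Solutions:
 g(z) = C1 + Integral(z/cos(z), z)


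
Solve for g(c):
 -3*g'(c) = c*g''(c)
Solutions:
 g(c) = C1 + C2/c^2


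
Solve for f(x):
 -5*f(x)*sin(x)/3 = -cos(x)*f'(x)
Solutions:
 f(x) = C1/cos(x)^(5/3)


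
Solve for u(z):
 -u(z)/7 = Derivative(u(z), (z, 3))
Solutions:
 u(z) = C3*exp(-7^(2/3)*z/7) + (C1*sin(sqrt(3)*7^(2/3)*z/14) + C2*cos(sqrt(3)*7^(2/3)*z/14))*exp(7^(2/3)*z/14)


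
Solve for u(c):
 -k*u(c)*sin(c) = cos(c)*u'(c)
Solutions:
 u(c) = C1*exp(k*log(cos(c)))


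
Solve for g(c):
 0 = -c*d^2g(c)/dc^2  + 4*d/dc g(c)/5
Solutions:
 g(c) = C1 + C2*c^(9/5)


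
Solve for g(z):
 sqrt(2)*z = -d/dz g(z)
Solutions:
 g(z) = C1 - sqrt(2)*z^2/2


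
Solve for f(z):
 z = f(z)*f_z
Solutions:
 f(z) = -sqrt(C1 + z^2)
 f(z) = sqrt(C1 + z^2)


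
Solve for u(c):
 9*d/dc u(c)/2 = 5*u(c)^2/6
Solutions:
 u(c) = -27/(C1 + 5*c)


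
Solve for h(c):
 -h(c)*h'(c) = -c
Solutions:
 h(c) = -sqrt(C1 + c^2)
 h(c) = sqrt(C1 + c^2)


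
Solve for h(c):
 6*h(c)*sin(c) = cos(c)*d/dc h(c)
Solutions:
 h(c) = C1/cos(c)^6


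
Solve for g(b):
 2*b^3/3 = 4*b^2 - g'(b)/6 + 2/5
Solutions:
 g(b) = C1 - b^4 + 8*b^3 + 12*b/5


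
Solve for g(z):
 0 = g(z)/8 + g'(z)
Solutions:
 g(z) = C1*exp(-z/8)


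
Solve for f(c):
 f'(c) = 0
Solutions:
 f(c) = C1


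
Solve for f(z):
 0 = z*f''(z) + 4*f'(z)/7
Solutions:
 f(z) = C1 + C2*z^(3/7)


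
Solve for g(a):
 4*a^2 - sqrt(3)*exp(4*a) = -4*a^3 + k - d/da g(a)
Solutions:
 g(a) = C1 - a^4 - 4*a^3/3 + a*k + sqrt(3)*exp(4*a)/4


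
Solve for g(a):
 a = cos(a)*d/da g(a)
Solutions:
 g(a) = C1 + Integral(a/cos(a), a)


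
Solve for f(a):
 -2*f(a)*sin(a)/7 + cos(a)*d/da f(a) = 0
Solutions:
 f(a) = C1/cos(a)^(2/7)


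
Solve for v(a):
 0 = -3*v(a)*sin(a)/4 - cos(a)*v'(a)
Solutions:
 v(a) = C1*cos(a)^(3/4)


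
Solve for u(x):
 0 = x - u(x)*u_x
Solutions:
 u(x) = -sqrt(C1 + x^2)
 u(x) = sqrt(C1 + x^2)


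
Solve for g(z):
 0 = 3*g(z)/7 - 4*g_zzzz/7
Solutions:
 g(z) = C1*exp(-sqrt(2)*3^(1/4)*z/2) + C2*exp(sqrt(2)*3^(1/4)*z/2) + C3*sin(sqrt(2)*3^(1/4)*z/2) + C4*cos(sqrt(2)*3^(1/4)*z/2)


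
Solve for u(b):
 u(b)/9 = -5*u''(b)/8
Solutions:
 u(b) = C1*sin(2*sqrt(10)*b/15) + C2*cos(2*sqrt(10)*b/15)


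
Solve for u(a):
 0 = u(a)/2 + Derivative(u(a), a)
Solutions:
 u(a) = C1*exp(-a/2)


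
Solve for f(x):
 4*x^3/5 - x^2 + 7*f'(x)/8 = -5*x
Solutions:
 f(x) = C1 - 8*x^4/35 + 8*x^3/21 - 20*x^2/7


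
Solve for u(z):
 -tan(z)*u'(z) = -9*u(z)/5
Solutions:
 u(z) = C1*sin(z)^(9/5)


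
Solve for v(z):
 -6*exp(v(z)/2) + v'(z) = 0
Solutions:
 v(z) = 2*log(-1/(C1 + 6*z)) + 2*log(2)


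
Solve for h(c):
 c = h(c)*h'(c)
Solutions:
 h(c) = -sqrt(C1 + c^2)
 h(c) = sqrt(C1 + c^2)


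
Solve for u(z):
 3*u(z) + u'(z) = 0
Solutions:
 u(z) = C1*exp(-3*z)


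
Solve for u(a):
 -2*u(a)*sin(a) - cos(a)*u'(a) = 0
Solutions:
 u(a) = C1*cos(a)^2


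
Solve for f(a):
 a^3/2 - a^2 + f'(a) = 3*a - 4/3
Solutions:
 f(a) = C1 - a^4/8 + a^3/3 + 3*a^2/2 - 4*a/3


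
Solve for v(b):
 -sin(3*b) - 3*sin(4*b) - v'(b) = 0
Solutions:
 v(b) = C1 + cos(3*b)/3 + 3*cos(4*b)/4


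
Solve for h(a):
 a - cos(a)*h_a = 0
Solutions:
 h(a) = C1 + Integral(a/cos(a), a)


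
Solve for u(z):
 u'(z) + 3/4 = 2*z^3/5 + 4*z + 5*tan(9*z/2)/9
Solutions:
 u(z) = C1 + z^4/10 + 2*z^2 - 3*z/4 - 10*log(cos(9*z/2))/81


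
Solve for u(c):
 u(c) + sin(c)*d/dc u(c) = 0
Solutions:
 u(c) = C1*sqrt(cos(c) + 1)/sqrt(cos(c) - 1)


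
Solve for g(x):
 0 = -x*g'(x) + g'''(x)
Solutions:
 g(x) = C1 + Integral(C2*airyai(x) + C3*airybi(x), x)


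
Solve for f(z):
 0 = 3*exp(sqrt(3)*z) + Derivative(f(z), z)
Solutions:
 f(z) = C1 - sqrt(3)*exp(sqrt(3)*z)


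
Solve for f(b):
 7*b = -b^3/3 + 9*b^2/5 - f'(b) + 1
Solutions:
 f(b) = C1 - b^4/12 + 3*b^3/5 - 7*b^2/2 + b


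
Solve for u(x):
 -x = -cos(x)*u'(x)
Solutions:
 u(x) = C1 + Integral(x/cos(x), x)


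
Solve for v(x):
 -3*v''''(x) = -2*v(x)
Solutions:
 v(x) = C1*exp(-2^(1/4)*3^(3/4)*x/3) + C2*exp(2^(1/4)*3^(3/4)*x/3) + C3*sin(2^(1/4)*3^(3/4)*x/3) + C4*cos(2^(1/4)*3^(3/4)*x/3)


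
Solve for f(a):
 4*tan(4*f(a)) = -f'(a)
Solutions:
 f(a) = -asin(C1*exp(-16*a))/4 + pi/4
 f(a) = asin(C1*exp(-16*a))/4


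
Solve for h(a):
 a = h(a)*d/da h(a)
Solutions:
 h(a) = -sqrt(C1 + a^2)
 h(a) = sqrt(C1 + a^2)


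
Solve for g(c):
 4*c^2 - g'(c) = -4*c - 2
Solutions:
 g(c) = C1 + 4*c^3/3 + 2*c^2 + 2*c


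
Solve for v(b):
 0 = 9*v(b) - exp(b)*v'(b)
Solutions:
 v(b) = C1*exp(-9*exp(-b))


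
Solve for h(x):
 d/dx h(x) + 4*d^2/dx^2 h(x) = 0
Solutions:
 h(x) = C1 + C2*exp(-x/4)


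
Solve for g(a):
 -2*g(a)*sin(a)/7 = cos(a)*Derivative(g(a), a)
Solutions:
 g(a) = C1*cos(a)^(2/7)


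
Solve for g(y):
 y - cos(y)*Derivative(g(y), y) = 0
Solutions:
 g(y) = C1 + Integral(y/cos(y), y)


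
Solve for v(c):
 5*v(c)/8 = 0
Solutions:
 v(c) = 0


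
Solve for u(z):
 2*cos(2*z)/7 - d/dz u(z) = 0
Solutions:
 u(z) = C1 + sin(2*z)/7


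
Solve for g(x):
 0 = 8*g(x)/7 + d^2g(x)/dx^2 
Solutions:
 g(x) = C1*sin(2*sqrt(14)*x/7) + C2*cos(2*sqrt(14)*x/7)


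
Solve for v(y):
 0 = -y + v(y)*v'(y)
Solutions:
 v(y) = -sqrt(C1 + y^2)
 v(y) = sqrt(C1 + y^2)


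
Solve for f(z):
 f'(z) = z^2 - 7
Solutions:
 f(z) = C1 + z^3/3 - 7*z


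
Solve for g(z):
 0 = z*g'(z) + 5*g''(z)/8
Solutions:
 g(z) = C1 + C2*erf(2*sqrt(5)*z/5)


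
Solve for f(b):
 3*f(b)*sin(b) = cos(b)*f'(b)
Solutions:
 f(b) = C1/cos(b)^3


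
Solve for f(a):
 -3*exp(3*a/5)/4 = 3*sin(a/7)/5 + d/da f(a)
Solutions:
 f(a) = C1 - 5*exp(3*a/5)/4 + 21*cos(a/7)/5


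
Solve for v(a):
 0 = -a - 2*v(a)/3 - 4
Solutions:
 v(a) = -3*a/2 - 6


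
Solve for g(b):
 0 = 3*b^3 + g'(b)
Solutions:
 g(b) = C1 - 3*b^4/4


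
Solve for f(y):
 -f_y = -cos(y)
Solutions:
 f(y) = C1 + sin(y)


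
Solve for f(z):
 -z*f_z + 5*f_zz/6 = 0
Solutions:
 f(z) = C1 + C2*erfi(sqrt(15)*z/5)


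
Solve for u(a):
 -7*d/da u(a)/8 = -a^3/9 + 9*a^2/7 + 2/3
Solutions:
 u(a) = C1 + 2*a^4/63 - 24*a^3/49 - 16*a/21


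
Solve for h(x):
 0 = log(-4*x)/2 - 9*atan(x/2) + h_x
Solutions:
 h(x) = C1 - x*log(-x)/2 + 9*x*atan(x/2) - x*log(2) + x/2 - 9*log(x^2 + 4)


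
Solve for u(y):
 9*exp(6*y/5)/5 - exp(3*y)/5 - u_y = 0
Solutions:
 u(y) = C1 + 3*exp(6*y/5)/2 - exp(3*y)/15


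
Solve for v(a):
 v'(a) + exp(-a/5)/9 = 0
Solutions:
 v(a) = C1 + 5*exp(-a/5)/9


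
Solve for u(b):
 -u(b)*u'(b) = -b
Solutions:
 u(b) = -sqrt(C1 + b^2)
 u(b) = sqrt(C1 + b^2)


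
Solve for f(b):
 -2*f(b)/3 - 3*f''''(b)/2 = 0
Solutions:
 f(b) = (C1*sin(sqrt(3)*b/3) + C2*cos(sqrt(3)*b/3))*exp(-sqrt(3)*b/3) + (C3*sin(sqrt(3)*b/3) + C4*cos(sqrt(3)*b/3))*exp(sqrt(3)*b/3)


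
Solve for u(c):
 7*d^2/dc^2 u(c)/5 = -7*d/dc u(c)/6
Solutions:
 u(c) = C1 + C2*exp(-5*c/6)


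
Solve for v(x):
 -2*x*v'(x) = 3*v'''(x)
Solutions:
 v(x) = C1 + Integral(C2*airyai(-2^(1/3)*3^(2/3)*x/3) + C3*airybi(-2^(1/3)*3^(2/3)*x/3), x)


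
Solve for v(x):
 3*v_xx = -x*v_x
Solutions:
 v(x) = C1 + C2*erf(sqrt(6)*x/6)


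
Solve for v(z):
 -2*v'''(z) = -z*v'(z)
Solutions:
 v(z) = C1 + Integral(C2*airyai(2^(2/3)*z/2) + C3*airybi(2^(2/3)*z/2), z)


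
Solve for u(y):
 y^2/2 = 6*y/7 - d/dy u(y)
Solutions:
 u(y) = C1 - y^3/6 + 3*y^2/7


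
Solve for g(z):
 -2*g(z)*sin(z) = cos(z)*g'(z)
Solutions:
 g(z) = C1*cos(z)^2


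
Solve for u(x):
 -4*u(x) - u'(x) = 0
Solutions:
 u(x) = C1*exp(-4*x)


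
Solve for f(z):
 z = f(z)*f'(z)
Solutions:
 f(z) = -sqrt(C1 + z^2)
 f(z) = sqrt(C1 + z^2)


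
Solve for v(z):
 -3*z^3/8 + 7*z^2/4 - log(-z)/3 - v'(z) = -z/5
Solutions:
 v(z) = C1 - 3*z^4/32 + 7*z^3/12 + z^2/10 - z*log(-z)/3 + z/3


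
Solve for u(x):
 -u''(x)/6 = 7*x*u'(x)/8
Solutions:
 u(x) = C1 + C2*erf(sqrt(42)*x/4)


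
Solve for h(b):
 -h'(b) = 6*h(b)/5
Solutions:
 h(b) = C1*exp(-6*b/5)


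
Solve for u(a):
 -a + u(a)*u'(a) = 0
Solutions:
 u(a) = -sqrt(C1 + a^2)
 u(a) = sqrt(C1 + a^2)


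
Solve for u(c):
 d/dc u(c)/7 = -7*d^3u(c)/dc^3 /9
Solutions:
 u(c) = C1 + C2*sin(3*c/7) + C3*cos(3*c/7)


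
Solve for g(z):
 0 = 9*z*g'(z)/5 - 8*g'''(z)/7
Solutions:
 g(z) = C1 + Integral(C2*airyai(5^(2/3)*63^(1/3)*z/10) + C3*airybi(5^(2/3)*63^(1/3)*z/10), z)


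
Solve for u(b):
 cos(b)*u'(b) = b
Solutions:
 u(b) = C1 + Integral(b/cos(b), b)


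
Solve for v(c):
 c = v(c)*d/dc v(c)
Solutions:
 v(c) = -sqrt(C1 + c^2)
 v(c) = sqrt(C1 + c^2)


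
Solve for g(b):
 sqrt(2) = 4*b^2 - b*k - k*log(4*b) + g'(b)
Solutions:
 g(b) = C1 - 4*b^3/3 + b^2*k/2 + b*k*log(b) - b*k + b*k*log(4) + sqrt(2)*b


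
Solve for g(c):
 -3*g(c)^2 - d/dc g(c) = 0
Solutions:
 g(c) = 1/(C1 + 3*c)


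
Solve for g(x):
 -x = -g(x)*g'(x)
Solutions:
 g(x) = -sqrt(C1 + x^2)
 g(x) = sqrt(C1 + x^2)


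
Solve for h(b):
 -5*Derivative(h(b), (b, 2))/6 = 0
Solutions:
 h(b) = C1 + C2*b


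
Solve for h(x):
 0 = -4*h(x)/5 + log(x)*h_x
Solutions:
 h(x) = C1*exp(4*li(x)/5)


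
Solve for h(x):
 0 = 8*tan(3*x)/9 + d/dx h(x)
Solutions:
 h(x) = C1 + 8*log(cos(3*x))/27


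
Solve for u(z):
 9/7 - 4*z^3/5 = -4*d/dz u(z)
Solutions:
 u(z) = C1 + z^4/20 - 9*z/28


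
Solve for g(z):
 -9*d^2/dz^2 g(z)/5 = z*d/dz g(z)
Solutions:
 g(z) = C1 + C2*erf(sqrt(10)*z/6)


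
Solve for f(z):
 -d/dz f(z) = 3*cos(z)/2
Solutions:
 f(z) = C1 - 3*sin(z)/2


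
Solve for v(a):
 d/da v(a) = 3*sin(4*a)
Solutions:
 v(a) = C1 - 3*cos(4*a)/4


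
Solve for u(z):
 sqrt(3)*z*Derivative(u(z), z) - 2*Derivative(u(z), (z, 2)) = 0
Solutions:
 u(z) = C1 + C2*erfi(3^(1/4)*z/2)


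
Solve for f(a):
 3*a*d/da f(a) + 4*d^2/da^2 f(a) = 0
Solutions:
 f(a) = C1 + C2*erf(sqrt(6)*a/4)


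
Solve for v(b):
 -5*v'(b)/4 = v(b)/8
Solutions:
 v(b) = C1*exp(-b/10)


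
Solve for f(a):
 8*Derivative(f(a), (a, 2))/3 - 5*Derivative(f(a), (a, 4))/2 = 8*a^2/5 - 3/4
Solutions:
 f(a) = C1 + C2*a + C3*exp(-4*sqrt(15)*a/15) + C4*exp(4*sqrt(15)*a/15) + a^4/20 + 27*a^2/64


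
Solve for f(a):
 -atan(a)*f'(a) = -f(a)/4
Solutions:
 f(a) = C1*exp(Integral(1/atan(a), a)/4)


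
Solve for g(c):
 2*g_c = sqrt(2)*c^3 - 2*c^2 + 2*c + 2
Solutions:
 g(c) = C1 + sqrt(2)*c^4/8 - c^3/3 + c^2/2 + c


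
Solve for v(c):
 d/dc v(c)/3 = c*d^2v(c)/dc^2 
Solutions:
 v(c) = C1 + C2*c^(4/3)


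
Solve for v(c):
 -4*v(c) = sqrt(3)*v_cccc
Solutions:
 v(c) = (C1*sin(3^(7/8)*c/3) + C2*cos(3^(7/8)*c/3))*exp(-3^(7/8)*c/3) + (C3*sin(3^(7/8)*c/3) + C4*cos(3^(7/8)*c/3))*exp(3^(7/8)*c/3)


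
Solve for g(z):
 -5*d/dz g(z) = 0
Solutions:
 g(z) = C1


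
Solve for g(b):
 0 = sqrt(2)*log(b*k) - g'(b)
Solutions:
 g(b) = C1 + sqrt(2)*b*log(b*k) - sqrt(2)*b


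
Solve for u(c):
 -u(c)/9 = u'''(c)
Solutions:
 u(c) = C3*exp(-3^(1/3)*c/3) + (C1*sin(3^(5/6)*c/6) + C2*cos(3^(5/6)*c/6))*exp(3^(1/3)*c/6)


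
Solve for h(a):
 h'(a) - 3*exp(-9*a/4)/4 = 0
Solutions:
 h(a) = C1 - exp(-9*a/4)/3


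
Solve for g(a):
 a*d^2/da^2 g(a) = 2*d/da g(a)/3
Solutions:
 g(a) = C1 + C2*a^(5/3)


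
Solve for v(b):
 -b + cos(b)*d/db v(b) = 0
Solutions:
 v(b) = C1 + Integral(b/cos(b), b)


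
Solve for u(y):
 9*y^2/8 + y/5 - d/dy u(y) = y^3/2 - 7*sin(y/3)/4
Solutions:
 u(y) = C1 - y^4/8 + 3*y^3/8 + y^2/10 - 21*cos(y/3)/4


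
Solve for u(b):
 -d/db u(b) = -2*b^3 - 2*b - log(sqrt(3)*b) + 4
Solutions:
 u(b) = C1 + b^4/2 + b^2 + b*log(b) - 5*b + b*log(3)/2


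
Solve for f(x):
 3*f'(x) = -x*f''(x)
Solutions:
 f(x) = C1 + C2/x^2


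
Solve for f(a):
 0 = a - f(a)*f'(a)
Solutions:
 f(a) = -sqrt(C1 + a^2)
 f(a) = sqrt(C1 + a^2)


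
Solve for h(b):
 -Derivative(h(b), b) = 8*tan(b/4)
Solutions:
 h(b) = C1 + 32*log(cos(b/4))


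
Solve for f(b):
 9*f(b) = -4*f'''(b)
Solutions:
 f(b) = C3*exp(-2^(1/3)*3^(2/3)*b/2) + (C1*sin(3*2^(1/3)*3^(1/6)*b/4) + C2*cos(3*2^(1/3)*3^(1/6)*b/4))*exp(2^(1/3)*3^(2/3)*b/4)


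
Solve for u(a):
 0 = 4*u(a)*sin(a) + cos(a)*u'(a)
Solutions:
 u(a) = C1*cos(a)^4


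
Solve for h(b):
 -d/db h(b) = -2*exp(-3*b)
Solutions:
 h(b) = C1 - 2*exp(-3*b)/3


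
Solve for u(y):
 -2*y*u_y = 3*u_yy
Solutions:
 u(y) = C1 + C2*erf(sqrt(3)*y/3)


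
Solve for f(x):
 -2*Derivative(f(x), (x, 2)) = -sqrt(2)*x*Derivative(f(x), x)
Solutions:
 f(x) = C1 + C2*erfi(2^(1/4)*x/2)


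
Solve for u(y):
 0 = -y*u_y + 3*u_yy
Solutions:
 u(y) = C1 + C2*erfi(sqrt(6)*y/6)


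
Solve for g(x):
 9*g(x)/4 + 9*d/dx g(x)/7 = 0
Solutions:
 g(x) = C1*exp(-7*x/4)


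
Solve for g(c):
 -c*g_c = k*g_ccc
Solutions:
 g(c) = C1 + Integral(C2*airyai(c*(-1/k)^(1/3)) + C3*airybi(c*(-1/k)^(1/3)), c)


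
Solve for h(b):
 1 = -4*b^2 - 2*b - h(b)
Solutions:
 h(b) = -4*b^2 - 2*b - 1


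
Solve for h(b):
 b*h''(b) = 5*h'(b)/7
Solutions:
 h(b) = C1 + C2*b^(12/7)


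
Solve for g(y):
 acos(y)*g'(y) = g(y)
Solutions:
 g(y) = C1*exp(Integral(1/acos(y), y))


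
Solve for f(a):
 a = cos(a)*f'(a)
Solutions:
 f(a) = C1 + Integral(a/cos(a), a)


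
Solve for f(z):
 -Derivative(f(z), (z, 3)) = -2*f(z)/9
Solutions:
 f(z) = C3*exp(6^(1/3)*z/3) + (C1*sin(2^(1/3)*3^(5/6)*z/6) + C2*cos(2^(1/3)*3^(5/6)*z/6))*exp(-6^(1/3)*z/6)


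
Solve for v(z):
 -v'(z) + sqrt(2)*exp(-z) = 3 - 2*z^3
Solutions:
 v(z) = C1 + z^4/2 - 3*z - sqrt(2)*exp(-z)


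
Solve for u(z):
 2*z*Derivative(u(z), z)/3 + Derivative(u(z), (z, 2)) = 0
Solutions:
 u(z) = C1 + C2*erf(sqrt(3)*z/3)


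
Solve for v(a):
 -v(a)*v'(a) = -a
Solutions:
 v(a) = -sqrt(C1 + a^2)
 v(a) = sqrt(C1 + a^2)


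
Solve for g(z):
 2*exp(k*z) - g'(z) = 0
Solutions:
 g(z) = C1 + 2*exp(k*z)/k


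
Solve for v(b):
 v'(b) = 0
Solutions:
 v(b) = C1


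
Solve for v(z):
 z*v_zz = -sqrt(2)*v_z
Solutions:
 v(z) = C1 + C2*z^(1 - sqrt(2))


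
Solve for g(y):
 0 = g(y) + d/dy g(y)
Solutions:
 g(y) = C1*exp(-y)


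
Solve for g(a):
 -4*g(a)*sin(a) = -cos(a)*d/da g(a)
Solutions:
 g(a) = C1/cos(a)^4


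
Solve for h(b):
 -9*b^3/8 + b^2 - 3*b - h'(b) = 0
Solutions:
 h(b) = C1 - 9*b^4/32 + b^3/3 - 3*b^2/2


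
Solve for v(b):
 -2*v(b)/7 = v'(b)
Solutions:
 v(b) = C1*exp(-2*b/7)


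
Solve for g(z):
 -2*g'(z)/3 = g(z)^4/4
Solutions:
 g(z) = (-3^(2/3)/3 - 3^(1/6)*I)*(1/(C1 + 3*z))^(1/3)
 g(z) = (-3^(2/3)/3 + 3^(1/6)*I)*(1/(C1 + 3*z))^(1/3)
 g(z) = 2*(1/(C1 + 9*z))^(1/3)


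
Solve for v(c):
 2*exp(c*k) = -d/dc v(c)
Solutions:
 v(c) = C1 - 2*exp(c*k)/k


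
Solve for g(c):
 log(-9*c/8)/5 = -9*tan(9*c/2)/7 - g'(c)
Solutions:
 g(c) = C1 - c*log(-c)/5 - c*log(3) + c/5 + 3*c*log(6)/5 + 2*log(cos(9*c/2))/7


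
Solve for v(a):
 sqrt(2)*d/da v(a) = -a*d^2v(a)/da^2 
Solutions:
 v(a) = C1 + C2*a^(1 - sqrt(2))


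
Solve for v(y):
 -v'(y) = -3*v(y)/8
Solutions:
 v(y) = C1*exp(3*y/8)


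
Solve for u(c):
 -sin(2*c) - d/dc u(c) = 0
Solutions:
 u(c) = C1 + cos(2*c)/2


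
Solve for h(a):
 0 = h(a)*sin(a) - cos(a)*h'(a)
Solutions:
 h(a) = C1/cos(a)


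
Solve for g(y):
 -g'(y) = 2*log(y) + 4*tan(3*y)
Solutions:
 g(y) = C1 - 2*y*log(y) + 2*y + 4*log(cos(3*y))/3


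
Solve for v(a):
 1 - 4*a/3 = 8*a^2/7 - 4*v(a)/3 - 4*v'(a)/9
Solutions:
 v(a) = C1*exp(-3*a) + 6*a^2/7 + 3*a/7 - 25/28


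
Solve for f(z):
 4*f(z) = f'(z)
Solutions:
 f(z) = C1*exp(4*z)


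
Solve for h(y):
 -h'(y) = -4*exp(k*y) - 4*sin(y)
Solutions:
 h(y) = C1 - 4*cos(y) + 4*exp(k*y)/k


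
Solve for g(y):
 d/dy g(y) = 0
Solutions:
 g(y) = C1


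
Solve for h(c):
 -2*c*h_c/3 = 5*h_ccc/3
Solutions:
 h(c) = C1 + Integral(C2*airyai(-2^(1/3)*5^(2/3)*c/5) + C3*airybi(-2^(1/3)*5^(2/3)*c/5), c)


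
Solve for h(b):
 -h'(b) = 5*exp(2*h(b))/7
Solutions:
 h(b) = log(-sqrt(1/(C1 + 5*b))) - log(2) + log(14)/2
 h(b) = log(1/(C1 + 5*b))/2 - log(2) + log(14)/2


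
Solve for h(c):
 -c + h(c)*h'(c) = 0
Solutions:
 h(c) = -sqrt(C1 + c^2)
 h(c) = sqrt(C1 + c^2)


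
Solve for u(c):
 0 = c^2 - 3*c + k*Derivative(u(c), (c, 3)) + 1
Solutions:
 u(c) = C1 + C2*c + C3*c^2 - c^5/(60*k) + c^4/(8*k) - c^3/(6*k)


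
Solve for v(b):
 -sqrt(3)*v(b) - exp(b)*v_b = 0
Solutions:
 v(b) = C1*exp(sqrt(3)*exp(-b))


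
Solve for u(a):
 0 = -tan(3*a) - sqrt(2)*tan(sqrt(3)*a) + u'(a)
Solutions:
 u(a) = C1 - log(cos(3*a))/3 - sqrt(6)*log(cos(sqrt(3)*a))/3


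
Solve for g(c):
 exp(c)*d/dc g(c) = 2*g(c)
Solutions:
 g(c) = C1*exp(-2*exp(-c))


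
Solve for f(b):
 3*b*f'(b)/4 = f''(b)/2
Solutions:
 f(b) = C1 + C2*erfi(sqrt(3)*b/2)


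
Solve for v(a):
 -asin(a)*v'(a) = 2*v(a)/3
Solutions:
 v(a) = C1*exp(-2*Integral(1/asin(a), a)/3)


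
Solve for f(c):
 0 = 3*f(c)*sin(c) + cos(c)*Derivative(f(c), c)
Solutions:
 f(c) = C1*cos(c)^3


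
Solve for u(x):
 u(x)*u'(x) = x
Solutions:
 u(x) = -sqrt(C1 + x^2)
 u(x) = sqrt(C1 + x^2)


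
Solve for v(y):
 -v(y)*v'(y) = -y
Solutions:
 v(y) = -sqrt(C1 + y^2)
 v(y) = sqrt(C1 + y^2)


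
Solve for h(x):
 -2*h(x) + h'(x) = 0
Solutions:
 h(x) = C1*exp(2*x)


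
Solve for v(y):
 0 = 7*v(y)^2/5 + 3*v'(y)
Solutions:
 v(y) = 15/(C1 + 7*y)


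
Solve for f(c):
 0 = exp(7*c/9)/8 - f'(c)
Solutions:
 f(c) = C1 + 9*exp(7*c/9)/56


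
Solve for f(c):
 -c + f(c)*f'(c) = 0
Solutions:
 f(c) = -sqrt(C1 + c^2)
 f(c) = sqrt(C1 + c^2)


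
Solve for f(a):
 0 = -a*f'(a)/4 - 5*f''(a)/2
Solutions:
 f(a) = C1 + C2*erf(sqrt(5)*a/10)


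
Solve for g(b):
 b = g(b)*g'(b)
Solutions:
 g(b) = -sqrt(C1 + b^2)
 g(b) = sqrt(C1 + b^2)


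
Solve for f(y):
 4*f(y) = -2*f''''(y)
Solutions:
 f(y) = (C1*sin(2^(3/4)*y/2) + C2*cos(2^(3/4)*y/2))*exp(-2^(3/4)*y/2) + (C3*sin(2^(3/4)*y/2) + C4*cos(2^(3/4)*y/2))*exp(2^(3/4)*y/2)


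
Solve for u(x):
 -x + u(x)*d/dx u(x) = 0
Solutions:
 u(x) = -sqrt(C1 + x^2)
 u(x) = sqrt(C1 + x^2)


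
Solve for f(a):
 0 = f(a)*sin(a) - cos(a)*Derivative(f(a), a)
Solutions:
 f(a) = C1/cos(a)


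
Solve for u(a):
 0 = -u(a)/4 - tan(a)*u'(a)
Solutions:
 u(a) = C1/sin(a)^(1/4)


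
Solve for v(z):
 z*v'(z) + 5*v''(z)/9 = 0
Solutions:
 v(z) = C1 + C2*erf(3*sqrt(10)*z/10)


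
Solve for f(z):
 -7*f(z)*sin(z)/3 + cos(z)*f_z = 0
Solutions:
 f(z) = C1/cos(z)^(7/3)


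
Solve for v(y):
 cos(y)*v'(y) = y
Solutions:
 v(y) = C1 + Integral(y/cos(y), y)


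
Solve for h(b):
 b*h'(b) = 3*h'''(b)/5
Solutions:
 h(b) = C1 + Integral(C2*airyai(3^(2/3)*5^(1/3)*b/3) + C3*airybi(3^(2/3)*5^(1/3)*b/3), b)


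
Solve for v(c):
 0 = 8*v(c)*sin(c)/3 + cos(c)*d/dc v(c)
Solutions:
 v(c) = C1*cos(c)^(8/3)


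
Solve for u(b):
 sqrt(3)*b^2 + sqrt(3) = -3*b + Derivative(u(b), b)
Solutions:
 u(b) = C1 + sqrt(3)*b^3/3 + 3*b^2/2 + sqrt(3)*b


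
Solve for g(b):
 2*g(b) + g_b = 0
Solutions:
 g(b) = C1*exp(-2*b)


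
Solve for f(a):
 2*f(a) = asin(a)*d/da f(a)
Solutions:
 f(a) = C1*exp(2*Integral(1/asin(a), a))


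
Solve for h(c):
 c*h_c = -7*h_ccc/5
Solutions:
 h(c) = C1 + Integral(C2*airyai(-5^(1/3)*7^(2/3)*c/7) + C3*airybi(-5^(1/3)*7^(2/3)*c/7), c)


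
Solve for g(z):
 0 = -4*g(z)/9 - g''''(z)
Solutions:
 g(z) = (C1*sin(sqrt(3)*z/3) + C2*cos(sqrt(3)*z/3))*exp(-sqrt(3)*z/3) + (C3*sin(sqrt(3)*z/3) + C4*cos(sqrt(3)*z/3))*exp(sqrt(3)*z/3)


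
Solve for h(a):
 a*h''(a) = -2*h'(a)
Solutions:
 h(a) = C1 + C2/a


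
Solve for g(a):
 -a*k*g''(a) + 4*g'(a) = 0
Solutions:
 g(a) = C1 + a^(((re(k) + 4)*re(k) + im(k)^2)/(re(k)^2 + im(k)^2))*(C2*sin(4*log(a)*Abs(im(k))/(re(k)^2 + im(k)^2)) + C3*cos(4*log(a)*im(k)/(re(k)^2 + im(k)^2)))


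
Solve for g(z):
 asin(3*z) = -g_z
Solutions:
 g(z) = C1 - z*asin(3*z) - sqrt(1 - 9*z^2)/3


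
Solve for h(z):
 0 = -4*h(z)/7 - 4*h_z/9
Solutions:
 h(z) = C1*exp(-9*z/7)


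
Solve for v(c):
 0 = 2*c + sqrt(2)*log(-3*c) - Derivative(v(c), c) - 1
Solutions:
 v(c) = C1 + c^2 + sqrt(2)*c*log(-c) + c*(-sqrt(2) - 1 + sqrt(2)*log(3))


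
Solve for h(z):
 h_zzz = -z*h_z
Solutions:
 h(z) = C1 + Integral(C2*airyai(-z) + C3*airybi(-z), z)


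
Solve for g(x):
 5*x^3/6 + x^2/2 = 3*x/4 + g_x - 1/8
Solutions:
 g(x) = C1 + 5*x^4/24 + x^3/6 - 3*x^2/8 + x/8


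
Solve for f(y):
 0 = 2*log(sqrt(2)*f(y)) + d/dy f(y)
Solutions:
 Integral(1/(2*log(_y) + log(2)), (_y, f(y))) = C1 - y


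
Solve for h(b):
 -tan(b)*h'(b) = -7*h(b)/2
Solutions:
 h(b) = C1*sin(b)^(7/2)


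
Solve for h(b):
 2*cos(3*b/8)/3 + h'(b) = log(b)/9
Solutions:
 h(b) = C1 + b*log(b)/9 - b/9 - 16*sin(3*b/8)/9


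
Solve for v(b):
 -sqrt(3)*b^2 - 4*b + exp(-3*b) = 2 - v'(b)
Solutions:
 v(b) = C1 + sqrt(3)*b^3/3 + 2*b^2 + 2*b + exp(-3*b)/3


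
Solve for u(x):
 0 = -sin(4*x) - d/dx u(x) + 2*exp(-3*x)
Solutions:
 u(x) = C1 + cos(4*x)/4 - 2*exp(-3*x)/3


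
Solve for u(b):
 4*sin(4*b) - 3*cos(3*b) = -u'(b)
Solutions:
 u(b) = C1 + sin(3*b) + cos(4*b)


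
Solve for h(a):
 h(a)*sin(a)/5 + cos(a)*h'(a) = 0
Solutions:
 h(a) = C1*cos(a)^(1/5)


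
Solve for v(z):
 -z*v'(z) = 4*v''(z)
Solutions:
 v(z) = C1 + C2*erf(sqrt(2)*z/4)


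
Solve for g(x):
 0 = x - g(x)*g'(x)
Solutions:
 g(x) = -sqrt(C1 + x^2)
 g(x) = sqrt(C1 + x^2)


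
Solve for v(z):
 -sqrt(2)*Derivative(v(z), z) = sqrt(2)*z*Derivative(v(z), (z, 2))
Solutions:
 v(z) = C1 + C2*log(z)


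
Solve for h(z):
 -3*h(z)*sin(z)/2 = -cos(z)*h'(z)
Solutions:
 h(z) = C1/cos(z)^(3/2)


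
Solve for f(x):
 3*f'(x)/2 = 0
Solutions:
 f(x) = C1


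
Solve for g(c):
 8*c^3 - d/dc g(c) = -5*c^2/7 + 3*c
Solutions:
 g(c) = C1 + 2*c^4 + 5*c^3/21 - 3*c^2/2


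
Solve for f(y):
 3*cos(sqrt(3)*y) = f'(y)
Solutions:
 f(y) = C1 + sqrt(3)*sin(sqrt(3)*y)


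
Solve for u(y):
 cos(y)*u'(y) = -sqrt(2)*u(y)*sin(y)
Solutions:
 u(y) = C1*cos(y)^(sqrt(2))


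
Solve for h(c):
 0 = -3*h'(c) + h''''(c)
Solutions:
 h(c) = C1 + C4*exp(3^(1/3)*c) + (C2*sin(3^(5/6)*c/2) + C3*cos(3^(5/6)*c/2))*exp(-3^(1/3)*c/2)


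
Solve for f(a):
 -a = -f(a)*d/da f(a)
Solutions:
 f(a) = -sqrt(C1 + a^2)
 f(a) = sqrt(C1 + a^2)


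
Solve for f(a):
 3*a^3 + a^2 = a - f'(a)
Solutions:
 f(a) = C1 - 3*a^4/4 - a^3/3 + a^2/2


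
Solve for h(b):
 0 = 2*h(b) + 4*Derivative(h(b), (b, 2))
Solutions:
 h(b) = C1*sin(sqrt(2)*b/2) + C2*cos(sqrt(2)*b/2)


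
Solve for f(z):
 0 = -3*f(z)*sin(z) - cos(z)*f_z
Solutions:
 f(z) = C1*cos(z)^3


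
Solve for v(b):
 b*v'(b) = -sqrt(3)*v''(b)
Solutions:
 v(b) = C1 + C2*erf(sqrt(2)*3^(3/4)*b/6)


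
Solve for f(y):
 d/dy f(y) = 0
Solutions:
 f(y) = C1


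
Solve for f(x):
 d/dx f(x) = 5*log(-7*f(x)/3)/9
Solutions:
 -9*Integral(1/(log(-_y) - log(3) + log(7)), (_y, f(x)))/5 = C1 - x


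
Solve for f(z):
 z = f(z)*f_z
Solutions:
 f(z) = -sqrt(C1 + z^2)
 f(z) = sqrt(C1 + z^2)


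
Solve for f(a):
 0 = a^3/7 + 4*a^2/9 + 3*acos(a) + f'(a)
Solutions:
 f(a) = C1 - a^4/28 - 4*a^3/27 - 3*a*acos(a) + 3*sqrt(1 - a^2)


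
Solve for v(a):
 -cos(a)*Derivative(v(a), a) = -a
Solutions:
 v(a) = C1 + Integral(a/cos(a), a)


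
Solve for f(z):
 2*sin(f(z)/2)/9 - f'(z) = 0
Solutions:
 -2*z/9 + log(cos(f(z)/2) - 1) - log(cos(f(z)/2) + 1) = C1


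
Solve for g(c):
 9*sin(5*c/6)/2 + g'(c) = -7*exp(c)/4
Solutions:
 g(c) = C1 - 7*exp(c)/4 + 27*cos(5*c/6)/5


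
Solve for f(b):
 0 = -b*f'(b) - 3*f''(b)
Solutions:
 f(b) = C1 + C2*erf(sqrt(6)*b/6)


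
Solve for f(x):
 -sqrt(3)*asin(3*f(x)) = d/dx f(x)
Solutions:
 Integral(1/asin(3*_y), (_y, f(x))) = C1 - sqrt(3)*x


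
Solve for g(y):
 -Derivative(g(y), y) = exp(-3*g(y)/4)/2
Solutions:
 g(y) = 4*log(C1 - 3*y/8)/3
 g(y) = 4*log((-3^(1/3) - 3^(5/6)*I)*(C1 - y)^(1/3)/4)
 g(y) = 4*log((-3^(1/3) + 3^(5/6)*I)*(C1 - y)^(1/3)/4)


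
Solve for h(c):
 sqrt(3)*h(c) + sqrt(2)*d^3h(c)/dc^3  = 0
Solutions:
 h(c) = C3*exp(-2^(5/6)*3^(1/6)*c/2) + (C1*sin(2^(5/6)*3^(2/3)*c/4) + C2*cos(2^(5/6)*3^(2/3)*c/4))*exp(2^(5/6)*3^(1/6)*c/4)


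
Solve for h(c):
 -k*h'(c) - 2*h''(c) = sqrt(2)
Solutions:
 h(c) = C1 + C2*exp(-c*k/2) - sqrt(2)*c/k


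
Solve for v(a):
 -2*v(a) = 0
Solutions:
 v(a) = 0


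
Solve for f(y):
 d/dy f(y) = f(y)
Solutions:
 f(y) = C1*exp(y)


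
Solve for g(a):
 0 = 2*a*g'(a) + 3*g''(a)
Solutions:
 g(a) = C1 + C2*erf(sqrt(3)*a/3)


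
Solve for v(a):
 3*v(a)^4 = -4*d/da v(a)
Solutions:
 v(a) = 2^(2/3)*(1/(C1 + 9*a))^(1/3)
 v(a) = (-6^(2/3) - 3*2^(2/3)*3^(1/6)*I)*(1/(C1 + 3*a))^(1/3)/6
 v(a) = (-6^(2/3) + 3*2^(2/3)*3^(1/6)*I)*(1/(C1 + 3*a))^(1/3)/6
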